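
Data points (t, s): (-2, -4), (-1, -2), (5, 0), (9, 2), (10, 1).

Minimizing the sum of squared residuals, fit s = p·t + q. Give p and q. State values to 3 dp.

p = 0.412, q = -2.331

Sums needed: Σt·t = 211, Σt = 21, Σ1 = 5.
Moment sums: Σt·s = 38, Σs = -3.
Eliminating q: 5·(row 1) − 21·(row 2) gives 614·p = 5·38 − 21·(-3) = 253, so p = 253/614.
Then q = ((-3) − 21·(253/614))/5 = -1431/614.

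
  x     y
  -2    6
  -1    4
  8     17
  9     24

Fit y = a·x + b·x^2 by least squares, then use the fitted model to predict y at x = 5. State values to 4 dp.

Normal-equation sums: Σx·x = 150, Σx·x^2 = 1232, Σx^2·x^2 = 10674.
Moment sums: Σx·y = 336, Σx^2·y = 3060.
Normal equations: [[150, 1232]; [1232, 10674]]·[a, b]ᵀ = [336, 3060]ᵀ.
Eliminating b: 10674·(row 1) − 1232·(row 2) gives 83276·a = 10674·336 − 1232·3060 = -183456, so a = -45864/20819.
Then b = (3060 − 1232·(-45864/20819))/10674 = 11262/20819.
At x = 5: ŷ = (-45864/20819)·(5) + (11262/20819)·(25) = 52230/20819.

ŷ = 2.5088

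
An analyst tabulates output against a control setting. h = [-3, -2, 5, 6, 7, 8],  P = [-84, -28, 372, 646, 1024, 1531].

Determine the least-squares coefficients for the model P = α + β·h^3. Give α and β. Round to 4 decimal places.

α = -3.0353, β = 2.9967

Sums needed: Σ1 = 6, Σh^3 = 1161, Σh^3·h^3 = 442867.
And ΣP = 3461, Σh^3·P = 1323632.
So MᵀM·[α, β]ᵀ = MᵀP: [[6, 1161]; [1161, 442867]]·[α, β]ᵀ = [3461, 1323632]ᵀ.
Eliminating β: 442867·(row 1) − 1161·(row 2) gives 1309281·α = 442867·3461 − 1161·1323632 = -3974065, so α = -3974065/1309281.
Then β = (1323632 − 1161·(-3974065/1309281))/442867 = 1307857/436427.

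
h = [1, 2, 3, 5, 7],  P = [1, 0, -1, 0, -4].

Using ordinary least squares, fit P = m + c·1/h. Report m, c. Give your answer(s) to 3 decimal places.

Normal-equation sums: Σ1 = 5, Σ1/h = 457/210, Σ1/h·1/h = 62689/44100.
For AᵀP: ΣP = -4, Σ1/h·P = 2/21.
AᵀA·[m, c]ᵀ = AᵀP becomes [[5, 457/210]; [457/210, 62689/44100]]·[m, c]ᵀ = [-4, 2/21]ᵀ.
Eliminating c: (62689/44100)·(row 1) − (457/210)·(row 2) gives (26149/11025)·m = (62689/44100)·(-4) − (457/210)·(2/21) = -442/75, so m = -64974/26149.
Then c = ((2/21) − (457/210)·(-64974/26149))/(62689/44100) = 101220/26149.

m = -2.485, c = 3.871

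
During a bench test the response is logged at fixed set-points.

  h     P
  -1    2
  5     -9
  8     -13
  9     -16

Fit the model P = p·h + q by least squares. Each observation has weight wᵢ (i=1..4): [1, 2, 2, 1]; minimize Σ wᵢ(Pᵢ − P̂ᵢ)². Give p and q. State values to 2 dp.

p = -1.71, q = 0.04

Compute the Gram sums: Σwᵢ·h·h = 260, Σwᵢ·h = 34, Σwᵢ·1 = 6.
For XᵀWP: Σwᵢ·h·P = -444, Σwᵢ·P = -58.
So XᵀWX·[p, q]ᵀ = XᵀWP: [[260, 34]; [34, 6]]·[p, q]ᵀ = [-444, -58]ᵀ.
Determinant 260·6 − 34² = 404.
p = ((-444)·6 − 34·(-58))/404 = -173/101; q = (260·(-58) − 34·(-444))/404 = 4/101.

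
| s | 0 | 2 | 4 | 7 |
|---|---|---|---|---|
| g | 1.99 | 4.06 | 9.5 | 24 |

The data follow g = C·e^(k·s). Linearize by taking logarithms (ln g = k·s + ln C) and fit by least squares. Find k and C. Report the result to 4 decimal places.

k = 0.3596, C = 2.0362

Let Y = ln g. Fitting Y = k·s + ln C by least squares:
Over the data: Σs = 13.0000, Σ(s)² = 69.0000, Σln g = 7.5187, Σs·ln g = 34.0539.
Normal system: [[69.0000, 13.0000]; [13.0000, 4]]·[k, ln C]ᵀ = [34.0539, 7.5187]ᵀ.
Δ = 69.0000·4 − (13.0000)² = 107.0000; k = (34.0539·4 − 13.0000·7.5187)/107.0000 = 0.35956, ln C = (69.0000·7.5187 − 13.0000·34.0539)/107.0000 = 0.71109, so C = exp(0.71109) = 2.03622.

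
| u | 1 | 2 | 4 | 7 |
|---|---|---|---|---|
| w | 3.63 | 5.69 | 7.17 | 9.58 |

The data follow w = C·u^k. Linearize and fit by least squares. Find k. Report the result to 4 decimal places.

Linearized form: ln w = k·ln u + ln C. From the 4 transformed points,
Over the data: Σln u = 4.0254, Σ(ln u)² = 6.1888, Σln w = 7.2575, Σln u·ln w = 8.3332.
Normal system: [[6.1888, 4.0254]; [4.0254, 4]]·[k, ln C]ᵀ = [8.3332, 7.2575]ᵀ.
Solving (det = 8.5519): k = 0.48161, ln C = 1.32972.

k = 0.4816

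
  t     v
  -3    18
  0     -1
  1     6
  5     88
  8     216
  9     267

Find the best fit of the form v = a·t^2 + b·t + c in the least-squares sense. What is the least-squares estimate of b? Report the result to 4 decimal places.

b = 2.8615

Normal-equation sums: Σt^2·t^2 = 11364, Σt^2·t = 1340, Σt^2 = 180, Σt·t = 180, Σt = 20, Σ1 = 6.
Right-hand side: Σt^2·v = 37819, Σt·v = 4523, Σv = 594.
AᵀA·[a, b, c]ᵀ = Aᵀv becomes [[11364, 1340, 180]; [1340, 180, 20]; [180, 20, 6]]·[a, b, c]ᵀ = [37819, 4523, 594]ᵀ.
Solving the 3×3 system (Gaussian elimination) gives a = 28855/9624, b = 45899/16040, c = -584/1203.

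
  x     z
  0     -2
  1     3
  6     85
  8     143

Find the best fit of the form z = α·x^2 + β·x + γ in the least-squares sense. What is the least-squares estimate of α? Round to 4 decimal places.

The normal equations are: 5393·α + 729·β + 101·γ = 12215;  729·α + 101·β + 15·γ = 1657;  101·α + 15·β + 4·γ = 229.
(Σx^2·x^2 = 5393, Σx^2·x = 729, Σx^2 = 101, Σx·x = 101, Σx = 15, Σ1 = 4, Σx^2·z = 12215, Σx·z = 1657, Σz = 229.)
Inverting the 3×3 Gram matrix, [α, β, γ]ᵀ = [16557/9076, 32309/9076, -9811/4538]ᵀ.

α = 1.8243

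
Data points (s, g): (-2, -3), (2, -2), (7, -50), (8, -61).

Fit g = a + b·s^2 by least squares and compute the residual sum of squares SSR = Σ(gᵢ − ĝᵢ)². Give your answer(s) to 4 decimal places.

SSR = 8.7451

The normal system MᵀM·[a, b]ᵀ = Mᵀg is [[4, 121]; [121, 6529]]·[a, b]ᵀ = [-116, -6374]ᵀ.
det = 4·6529 − 121² = 11475.
a = ((-116)·6529 − 121·(-6374))/11475 = 926/765; b = (4·(-6374) − 121·(-116))/11475 = -764/765.
Residuals: -11/51, 40/51, -116/51, 29/17; SSR = 446/51.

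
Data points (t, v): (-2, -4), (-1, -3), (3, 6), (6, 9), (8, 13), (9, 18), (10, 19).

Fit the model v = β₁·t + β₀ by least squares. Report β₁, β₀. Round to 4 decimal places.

Setting ∂/∂β₁ … = 0 gives: 295·β₁ + 33·β₀ = 539;  33·β₁ + 7·β₀ = 58.
det = 295·7 − 33² = 976.
β₁ = (539·7 − 33·58)/976 = 1859/976; β₀ = (295·58 − 33·539)/976 = -677/976.

β₁ = 1.9047, β₀ = -0.6936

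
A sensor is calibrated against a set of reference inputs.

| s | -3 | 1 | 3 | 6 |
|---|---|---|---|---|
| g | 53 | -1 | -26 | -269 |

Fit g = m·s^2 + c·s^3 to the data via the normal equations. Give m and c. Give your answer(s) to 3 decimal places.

With design matrix A, AᵀA = [[1459, 7777]; [7777, 48115]] and Aᵀg = [-9442, -60238]ᵀ.
Δ = 1459·48115 − 7777² = 9718056.
m = ((-9442)·48115 − 7777·(-60238))/9718056 = 196793/134973; c = (1459·(-60238) − 7777·(-9442))/9718056 = -200789/134973.

m = 1.458, c = -1.488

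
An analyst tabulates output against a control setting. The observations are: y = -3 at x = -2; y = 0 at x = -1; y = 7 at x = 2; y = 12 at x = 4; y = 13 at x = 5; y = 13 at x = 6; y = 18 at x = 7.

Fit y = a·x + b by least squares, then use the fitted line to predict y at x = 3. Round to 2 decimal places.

ŷ = 8.57

The normal system AᵀA·[a, b]ᵀ = Aᵀy is [[135, 21]; [21, 7]]·[a, b]ᵀ = [337, 60]ᵀ.
Eliminating b: 7·(row 1) − 21·(row 2) gives 504·a = 7·337 − 21·60 = 1099, so a = 157/72.
Then b = (60 − 21·(157/72))/7 = 341/168.
At x = 3: ŷ = (157/72)·(3) + (341/168)·(1) = 60/7.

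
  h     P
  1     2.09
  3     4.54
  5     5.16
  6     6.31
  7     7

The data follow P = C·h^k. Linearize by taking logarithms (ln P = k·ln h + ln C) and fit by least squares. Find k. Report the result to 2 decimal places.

k = 0.60

Linearized form: ln P = k·ln h + ln C. From the 5 transformed points,
XᵀX = [[10.7942, 6.4457]; [6.4457, 5]], rhs = [11.3903, 7.6791]ᵀ  (here Σln h = 6.4457, Σ(ln h)² = 10.7942, Σln P = 7.6791, Σln h·ln P = 11.3903).
Δ = 10.7942·5 − (6.4457)² = 12.4237; k = (11.3903·5 − 6.4457·7.6791)/12.4237 = 0.60002, ln C = (10.7942·7.6791 − 6.4457·11.3903)/12.4237 = 0.76230.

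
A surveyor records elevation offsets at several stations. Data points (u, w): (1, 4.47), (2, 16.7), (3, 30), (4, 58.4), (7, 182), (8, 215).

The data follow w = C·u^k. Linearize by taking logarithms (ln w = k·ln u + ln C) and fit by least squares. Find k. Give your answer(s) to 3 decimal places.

Linearized form: ln w = k·ln u + ln C. From the 6 transformed points,
Over the data: Σln u = 7.2034, Σ(ln u)² = 11.7199, Σln w = 22.3560, Σln u·ln w = 32.6210.
Normal system: [[11.7199, 7.2034]; [7.2034, 6]]·[k, ln C]ᵀ = [32.6210, 22.3560]ᵀ.
Δ = 11.7199·6 − (7.2034)² = 18.4301; k = (32.6210·6 − 7.2034·22.3560)/18.4301 = 1.88210, ln C = (11.7199·22.3560 − 7.2034·32.6210)/18.4301 = 1.46641.

k = 1.882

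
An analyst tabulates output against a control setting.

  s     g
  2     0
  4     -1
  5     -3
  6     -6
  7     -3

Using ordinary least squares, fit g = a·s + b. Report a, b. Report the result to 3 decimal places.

a = -0.919, b = 1.811

Entries of XᵀX: Σs·s = 130, Σs = 24, Σ1 = 5.
For Xᵀg: Σs·g = -76, Σg = -13.
Eliminating b: 5·(row 1) − 24·(row 2) gives 74·a = 5·(-76) − 24·(-13) = -68, so a = -34/37.
Then b = ((-13) − 24·(-34/37))/5 = 67/37.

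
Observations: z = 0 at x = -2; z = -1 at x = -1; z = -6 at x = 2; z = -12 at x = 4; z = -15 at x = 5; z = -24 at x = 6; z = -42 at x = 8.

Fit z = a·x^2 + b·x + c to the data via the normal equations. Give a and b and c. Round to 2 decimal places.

a = -0.55, b = -0.71, c = -0.37

Setting ∂/∂a … = 0 gives: 6306·a + 916·b + 150·c = -4144;  916·a + 150·b + 22·c = -614;  150·a + 22·b + 7·c = -100.
Solving the 3×3 system (Gaussian elimination) gives a = -49984/91601, b = -64715/91601, c = -34110/91601.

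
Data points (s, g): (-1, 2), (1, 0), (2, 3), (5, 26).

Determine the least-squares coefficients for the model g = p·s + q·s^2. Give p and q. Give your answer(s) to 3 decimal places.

p = -0.958, q = 1.231

From the data, Σs·s = 31, Σs·s^2 = 133, Σs^2·s^2 = 643.
And Σs·g = 134, Σs^2·g = 664.
Normal equations: [[31, 133]; [133, 643]]·[p, q]ᵀ = [134, 664]ᵀ.
Determinant 31·643 − 133² = 2244.
p = (134·643 − 133·664)/2244 = -1075/1122; q = (31·664 − 133·134)/2244 = 1381/1122.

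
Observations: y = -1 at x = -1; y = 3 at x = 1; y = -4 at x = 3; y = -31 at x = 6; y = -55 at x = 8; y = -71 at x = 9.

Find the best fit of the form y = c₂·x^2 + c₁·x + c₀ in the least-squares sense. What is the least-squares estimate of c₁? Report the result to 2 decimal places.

c₁ = 0.85

From the data, Σx^2·x^2 = 12036, Σx^2·x = 1484, Σx^2 = 192, Σx·x = 192, Σx = 26, Σ1 = 6.
And Σx^2·y = -10421, Σx·y = -1273, Σy = -159.
So AᵀA·[c₂, c₁, c₀]ᵀ = Aᵀy: [[12036, 1484, 192]; [1484, 192, 26]; [192, 26, 6]]·[c₂, c₁, c₀]ᵀ = [-10421, -1273, -159]ᵀ.
Row-reducing yields c₂ = -63475/63492, c₁ = 9047/10582, c₀ = 28360/15873.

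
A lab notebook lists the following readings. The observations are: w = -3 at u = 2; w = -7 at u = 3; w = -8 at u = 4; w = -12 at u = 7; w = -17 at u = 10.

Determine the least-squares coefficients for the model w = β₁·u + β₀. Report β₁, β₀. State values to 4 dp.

The normal system AᵀA·[β₁, β₀]ᵀ = Aᵀw is [[178, 26]; [26, 5]]·[β₁, β₀]ᵀ = [-313, -47]ᵀ.
Determinant 178·5 − 26² = 214.
β₁ = ((-313)·5 − 26·(-47))/214 = -343/214; β₀ = (178·(-47) − 26·(-313))/214 = -114/107.

β₁ = -1.6028, β₀ = -1.0654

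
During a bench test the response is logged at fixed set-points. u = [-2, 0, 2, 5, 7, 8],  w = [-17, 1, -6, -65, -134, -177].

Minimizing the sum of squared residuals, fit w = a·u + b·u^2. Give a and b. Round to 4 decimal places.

a = 2.5047, b = -3.0844

With design matrix X, XᵀX = [[146, 980]; [980, 7154]] and Xᵀw = [-2657, -19611]ᵀ.
det = 146·7154 − 980² = 84084.
a = ((-2657)·7154 − 980·(-19611))/84084 = 2149/858; b = (146·(-19611) − 980·(-2657))/84084 = -129673/42042.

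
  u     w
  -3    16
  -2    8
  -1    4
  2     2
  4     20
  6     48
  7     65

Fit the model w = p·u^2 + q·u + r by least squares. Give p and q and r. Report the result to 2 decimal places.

p = 1.49, q = -1.08, r = -0.11

Sums needed: Σu^2·u^2 = 4067, Σu^2·u = 595, Σu^2 = 119, Σu·u = 119, Σu = 13, Σ1 = 7.
For Mᵀw: Σu^2·w = 5421, Σu·w = 759, Σw = 163.
Inverting the 3×3 Gram matrix, [p, q, r]ᵀ = [47087/31507, -4871/4501, -499/4501]ᵀ.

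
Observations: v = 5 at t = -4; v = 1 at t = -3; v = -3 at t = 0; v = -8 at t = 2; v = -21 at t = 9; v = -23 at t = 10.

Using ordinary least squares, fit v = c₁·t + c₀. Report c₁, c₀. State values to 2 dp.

From the data, Σt·t = 210, Σt = 14, Σ1 = 6.
For Aᵀv: Σt·v = -458, Σv = -49.
Normal equations: [[210, 14]; [14, 6]]·[c₁, c₀]ᵀ = [-458, -49]ᵀ.
Eliminating c₀: 6·(row 1) − 14·(row 2) gives 1064·c₁ = 6·(-458) − 14·(-49) = -2062, so c₁ = -1031/532.
Then c₀ = ((-49) − 14·(-1031/532))/6 = -277/76.

c₁ = -1.94, c₀ = -3.64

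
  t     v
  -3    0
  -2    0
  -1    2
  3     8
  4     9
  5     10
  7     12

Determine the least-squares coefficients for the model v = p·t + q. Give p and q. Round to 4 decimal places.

p = 1.3039, q = 3.4357

From the data, Σt·t = 113, Σt = 13, Σ1 = 7.
Moment sums: Σt·v = 192, Σv = 41.
Normal equations: [[113, 13]; [13, 7]]·[p, q]ᵀ = [192, 41]ᵀ.
Determinant 113·7 − 13² = 622.
p = (192·7 − 13·41)/622 = 811/622; q = (113·41 − 13·192)/622 = 2137/622.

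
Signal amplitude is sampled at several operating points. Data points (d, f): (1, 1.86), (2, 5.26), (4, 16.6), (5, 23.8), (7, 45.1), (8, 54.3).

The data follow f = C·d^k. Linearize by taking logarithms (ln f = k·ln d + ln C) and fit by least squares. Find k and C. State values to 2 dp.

With ln fᵢ as the transformed response and ln dᵢ as the regressor:
Σln d = 7.7142, Σ(ln d)² = 13.1032, Σln f = 16.0632, Σln d·ln f = 25.8649.
Normal system: [[13.1032, 7.7142]; [7.7142, 6]]·[k, ln C]ᵀ = [25.8649, 16.0632]ᵀ.
Solving (det = 19.1098): k = 1.63655, ln C = 0.57308, so C = exp(0.57308) = 1.77372.

k = 1.64, C = 1.77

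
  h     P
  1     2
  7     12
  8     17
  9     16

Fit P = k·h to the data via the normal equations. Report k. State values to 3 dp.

k = 1.877

XᵀX·[k]ᵀ = XᵀP reads: 195·k = 366.
(Σh·h = 195, Σh·P = 366.)
k = 366/195 = 1.87692.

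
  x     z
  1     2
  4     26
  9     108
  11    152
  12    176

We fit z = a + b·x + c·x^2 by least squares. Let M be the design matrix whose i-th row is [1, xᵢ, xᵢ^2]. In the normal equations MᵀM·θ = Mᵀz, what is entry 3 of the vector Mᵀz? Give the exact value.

52902

Entry 3 ↔ basis x^2, so (Mᵀz)_{3} = Σᵢ (x^2)·zᵢ = (1)·(2) + (16)·(26) + (81)·(108) + (121)·(152) + (144)·(176) = 52902.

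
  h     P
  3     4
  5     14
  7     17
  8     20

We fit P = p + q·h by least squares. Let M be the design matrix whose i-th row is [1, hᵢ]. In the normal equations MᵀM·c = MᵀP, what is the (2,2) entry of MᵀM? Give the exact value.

147

Row 2 ↔ basis h, column 2 ↔ basis h, so (MᵀM)_{2,2} = Σᵢ (h)·(h) = (3)·(3) + (5)·(5) + (7)·(7) + (8)·(8) = 147.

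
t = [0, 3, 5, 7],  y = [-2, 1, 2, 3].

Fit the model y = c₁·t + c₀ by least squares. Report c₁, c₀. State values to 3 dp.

c₁ = 0.710, c₀ = -1.664

The normal equations are: 83·c₁ + 15·c₀ = 34;  15·c₁ + 4·c₀ = 4.
(Σt·t = 83, Σt = 15, Σ1 = 4, Σt·y = 34, Σy = 4.)
Determinant 83·4 − 15² = 107.
c₁ = (34·4 − 15·4)/107 = 76/107; c₀ = (83·4 − 15·34)/107 = -178/107.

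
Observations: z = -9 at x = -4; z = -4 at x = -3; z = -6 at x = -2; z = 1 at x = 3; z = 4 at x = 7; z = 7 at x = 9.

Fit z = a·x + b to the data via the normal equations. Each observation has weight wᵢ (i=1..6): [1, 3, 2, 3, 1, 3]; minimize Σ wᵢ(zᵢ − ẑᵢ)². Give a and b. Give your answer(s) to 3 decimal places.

The normal system AᵀWA·[a, b]ᵀ = AᵀWz is [[370, 26]; [26, 13]]·[a, b]ᵀ = [322, -5]ᵀ.
Eliminating b: 13·(row 1) − 26·(row 2) gives 4134·a = 13·322 − 26·(-5) = 4316, so a = 166/159.
Then b = ((-5) − 26·(166/159))/13 = -5111/2067.

a = 1.044, b = -2.473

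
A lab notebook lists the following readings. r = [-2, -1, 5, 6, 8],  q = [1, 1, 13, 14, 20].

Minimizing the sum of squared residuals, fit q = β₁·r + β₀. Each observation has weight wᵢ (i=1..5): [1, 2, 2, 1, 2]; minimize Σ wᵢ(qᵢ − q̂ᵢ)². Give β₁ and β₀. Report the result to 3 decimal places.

β₁ = 1.963, β₀ = 3.504

XᵀWX·[β₁, β₀]ᵀ = XᵀWq reads: 220·β₁ + 28·β₀ = 530;  28·β₁ + 8·β₀ = 83.
(Σwᵢ·r·r = 220, Σwᵢ·r = 28, Σwᵢ·1 = 8, Σwᵢ·r·q = 530, Σwᵢ·q = 83.)
det = 220·8 − 28² = 976.
β₁ = (530·8 − 28·83)/976 = 479/244; β₀ = (220·83 − 28·530)/976 = 855/244.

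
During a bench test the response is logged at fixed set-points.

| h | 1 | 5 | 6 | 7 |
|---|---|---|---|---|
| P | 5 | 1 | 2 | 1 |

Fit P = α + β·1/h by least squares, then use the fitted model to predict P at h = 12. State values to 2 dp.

Entries of AᵀA: Σ1 = 4, Σ1/h = 317/210, Σ1/h·1/h = 47989/44100.
For AᵀP: ΣP = 9, Σ1/h·P = 596/105.
So AᵀA·[α, β]ᵀ = AᵀP: [[4, 317/210]; [317/210, 47989/44100]]·[α, β]ᵀ = [9, 596/105]ᵀ.
Determinant 4·(47989/44100) − (317/210)² = 10163/4900.
α = (9·(47989/44100) − (317/210)·(596/105))/(10163/4900) = 54037/91467; β = (4·(596/105) − (317/210)·9)/(10163/4900) = 134050/30489.
At h = 12: P̂ = (54037/91467)·(1) + (134050/30489)·(1/12) = 175099/182934.

P̂ = 0.96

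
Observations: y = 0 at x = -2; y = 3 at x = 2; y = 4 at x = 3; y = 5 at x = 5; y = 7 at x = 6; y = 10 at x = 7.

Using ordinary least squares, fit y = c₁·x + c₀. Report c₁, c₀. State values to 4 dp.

The normal equations are: 127·c₁ + 21·c₀ = 155;  21·c₁ + 6·c₀ = 29.
Eliminating c₀: 6·(row 1) − 21·(row 2) gives 321·c₁ = 6·155 − 21·29 = 321, so c₁ = 1.
Then c₀ = (29 − 21·1)/6 = 4/3.

c₁ = 1.0000, c₀ = 1.3333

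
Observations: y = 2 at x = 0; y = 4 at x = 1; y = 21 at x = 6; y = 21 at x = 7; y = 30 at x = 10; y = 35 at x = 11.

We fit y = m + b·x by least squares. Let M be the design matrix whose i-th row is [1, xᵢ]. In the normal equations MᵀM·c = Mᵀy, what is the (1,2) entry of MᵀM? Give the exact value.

35

Row 1 ↔ basis 1, column 2 ↔ basis x, so (MᵀM)_{1,2} = Σᵢ x = (1)·(0) + (1)·(1) + (1)·(6) + (1)·(7) + (1)·(10) + (1)·(11) = 35.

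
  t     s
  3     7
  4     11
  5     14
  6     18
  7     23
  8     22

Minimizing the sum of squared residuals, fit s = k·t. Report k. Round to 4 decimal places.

k = 2.9146

Forming XᵀX = [[199]] and Xᵀs = [580]ᵀ gives XᵀX·[k]ᵀ = Xᵀs.
k = 580/199 = 2.91457.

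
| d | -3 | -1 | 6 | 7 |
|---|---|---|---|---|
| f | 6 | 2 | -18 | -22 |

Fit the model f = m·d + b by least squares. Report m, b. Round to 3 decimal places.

m = -2.809, b = -1.679

Forming AᵀA = [[95, 9]; [9, 4]] and Aᵀf = [-282, -32]ᵀ gives AᵀA·[m, b]ᵀ = Aᵀf.
Determinant 95·4 − 9² = 299.
m = ((-282)·4 − 9·(-32))/299 = -840/299; b = (95·(-32) − 9·(-282))/299 = -502/299.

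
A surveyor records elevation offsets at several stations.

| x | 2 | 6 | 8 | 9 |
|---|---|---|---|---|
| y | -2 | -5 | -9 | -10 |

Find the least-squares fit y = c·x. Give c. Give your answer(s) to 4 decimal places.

c = -1.0595

The normal system MᵀM·[c]ᵀ = Mᵀy is [[185]]·[c]ᵀ = [-196]ᵀ.
c = (-196)/185 = -1.05946.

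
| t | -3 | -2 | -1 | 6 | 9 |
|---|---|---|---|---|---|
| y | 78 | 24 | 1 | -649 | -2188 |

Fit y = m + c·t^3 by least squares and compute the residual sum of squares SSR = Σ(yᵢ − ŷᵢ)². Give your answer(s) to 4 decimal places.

Normal-equation sums: Σ1 = 5, Σt^3 = 909, Σt^3·t^3 = 578891.
For Mᵀy: Σy = -2734, Σt^3·y = -1737535.
Normal equations: [[5, 909]; [909, 578891]]·[m, c]ᵀ = [-2734, -1737535]ᵀ.
Determinant 5·578891 − 909² = 2068174.
m = ((-2734)·578891 − 909·(-1737535))/2068174 = -3268679/2068174; c = (5·(-1737535) − 909·(-2734))/2068174 = -6202469/2068174.
Residuals: -1440206/1034087, 3285103/2068174, -432808/1034087, 757057/2068174, -148066/1034087; SSR = 9911543/2068174.

SSR = 4.7924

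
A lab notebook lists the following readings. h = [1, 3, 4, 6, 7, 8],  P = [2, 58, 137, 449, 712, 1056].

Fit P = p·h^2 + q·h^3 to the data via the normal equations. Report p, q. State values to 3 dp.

From the data, Σh^2·h^2 = 8131, Σh^2·h^3 = 58619, Σh^3·h^3 = 431275.
For XᵀP: Σh^2·P = 121352, Σh^3·P = 892208.
Eliminating q: 431275·(row 1) − 58619·(row 2) gives 70509864·p = 431275·121352 − 58619·892208 = 35743048, so p = 4467881/8813733.
Then q = (892208 − 58619·(4467881/8813733))/431275 = 17626295/8813733.

p = 0.507, q = 2.000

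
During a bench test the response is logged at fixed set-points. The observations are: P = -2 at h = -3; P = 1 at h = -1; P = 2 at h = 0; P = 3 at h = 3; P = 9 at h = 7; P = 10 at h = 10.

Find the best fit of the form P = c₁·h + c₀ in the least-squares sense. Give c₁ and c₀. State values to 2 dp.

c₁ = 0.92, c₀ = 1.37

Normal-equation sums: Σh·h = 168, Σh = 16, Σ1 = 6.
Moment sums: Σh·P = 177, ΣP = 23.
XᵀX·[c₁, c₀]ᵀ = XᵀP becomes [[168, 16]; [16, 6]]·[c₁, c₀]ᵀ = [177, 23]ᵀ.
Δ = 168·6 − 16² = 752.
c₁ = (177·6 − 16·23)/752 = 347/376; c₀ = (168·23 − 16·177)/752 = 129/94.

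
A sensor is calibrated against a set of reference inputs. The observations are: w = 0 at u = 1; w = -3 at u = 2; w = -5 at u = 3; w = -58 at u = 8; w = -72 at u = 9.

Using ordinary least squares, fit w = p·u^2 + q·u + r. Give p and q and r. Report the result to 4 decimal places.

p = -0.9992, q = 0.8828, r = 0.1138

From the data, Σu^2·u^2 = 10755, Σu^2·u = 1277, Σu^2 = 159, Σu·u = 159, Σu = 23, Σ1 = 5.
Moment sums: Σu^2·w = -9601, Σu·w = -1133, Σw = -138.
AᵀA·[p, q, r]ᵀ = Aᵀw becomes [[10755, 1277, 159]; [1277, 159, 23]; [159, 23, 5]]·[p, q, r]ᵀ = [-9601, -1133, -138]ᵀ.
Row-reducing yields p = -13731/13742, q = 12131/13742, r = 782/6871.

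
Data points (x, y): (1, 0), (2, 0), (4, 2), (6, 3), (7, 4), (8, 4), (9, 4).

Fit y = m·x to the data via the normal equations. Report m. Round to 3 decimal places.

m = 0.486

The normal equations are: 251·m = 122.
(Σx·x = 251, Σx·y = 122.)
m = 122/251 = 0.486056.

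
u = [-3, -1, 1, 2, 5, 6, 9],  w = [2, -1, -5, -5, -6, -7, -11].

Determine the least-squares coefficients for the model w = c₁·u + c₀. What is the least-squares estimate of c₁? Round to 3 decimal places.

Normal-equation sums: Σu·u = 157, Σu = 19, Σ1 = 7.
Right-hand side: Σu·w = -191, Σw = -33.
So XᵀX·[c₁, c₀]ᵀ = Xᵀw: [[157, 19]; [19, 7]]·[c₁, c₀]ᵀ = [-191, -33]ᵀ.
Δ = 157·7 − 19² = 738.
c₁ = ((-191)·7 − 19·(-33))/738 = -355/369; c₀ = (157·(-33) − 19·(-191))/738 = -776/369.

c₁ = -0.962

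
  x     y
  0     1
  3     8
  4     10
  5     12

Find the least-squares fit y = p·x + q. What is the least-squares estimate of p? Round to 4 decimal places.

Compute the Gram sums: Σx·x = 50, Σx = 12, Σ1 = 4.
For Aᵀy: Σx·y = 124, Σy = 31.
So AᵀA·[p, q]ᵀ = Aᵀy: [[50, 12]; [12, 4]]·[p, q]ᵀ = [124, 31]ᵀ.
Determinant 50·4 − 12² = 56.
p = (124·4 − 12·31)/56 = 31/14; q = (50·31 − 12·124)/56 = 31/28.

p = 2.2143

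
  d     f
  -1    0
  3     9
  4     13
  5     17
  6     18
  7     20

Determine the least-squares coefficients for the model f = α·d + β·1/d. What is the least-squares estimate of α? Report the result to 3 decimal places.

From the data, Σd·d = 136, Σd·1/d = 6, Σ1/d·1/d = 222581/176400.
Moment sums: Σd·f = 412, Σ1/d·f = 2171/140.
Normal equations: [[136, 6]; [6, 222581/176400]]·[α, β]ᵀ = [412, 2171/140]ᵀ.
Δ = 136·(222581/176400) − 6² = 2990077/22050.
α = (412·(222581/176400) − 6·(2171/140))/(2990077/22050) = 18822653/5980154; β = (136·(2171/140) − 6·412)/(2990077/22050) = -8004780/2990077.

α = 3.148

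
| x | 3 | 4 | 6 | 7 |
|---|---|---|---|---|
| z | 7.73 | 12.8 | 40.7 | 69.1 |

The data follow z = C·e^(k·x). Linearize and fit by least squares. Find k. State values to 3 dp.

Taking logs, ln z = k·x + ln C, so regress ln z on x.
Σx = 20.0000, Σ(x)² = 110.0000, Σln z = 12.5363, Σx·ln z = 68.2194.
Equations: 110.0000·k + 20.0000·ln C = 68.2194;  20.0000·k + 4·ln C = 12.5363.
Slope k = (n·Σx·ln z − Σx·Σln z)/(n·Σ(x)² − (Σx)²) = (4·68.2194 − 20.0000·12.5363)/40.0000 = 0.55377; ln C = (Σln z − k·Σx)/n = 0.36525.

k = 0.554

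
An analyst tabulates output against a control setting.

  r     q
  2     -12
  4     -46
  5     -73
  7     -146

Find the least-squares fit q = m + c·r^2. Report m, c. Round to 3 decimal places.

The normal equations are: 4·m + 94·c = -277;  94·m + 3298·c = -9763.
(Σ1 = 4, Σr^2 = 94, Σr^2·r^2 = 3298, Σq = -277, Σr^2·q = -9763.)
det = 4·3298 − 94² = 4356.
m = ((-277)·3298 − 94·(-9763))/4356 = 116/121; c = (4·(-9763) − 94·(-277))/4356 = -723/242.

m = 0.959, c = -2.988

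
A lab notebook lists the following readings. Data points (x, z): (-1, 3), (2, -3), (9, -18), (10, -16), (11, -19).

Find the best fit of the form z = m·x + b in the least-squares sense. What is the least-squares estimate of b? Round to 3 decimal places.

b = 0.817

MᵀM·[m, b]ᵀ = Mᵀz reads: 307·m + 31·b = -540;  31·m + 5·b = -53.
Δ = 307·5 − 31² = 574.
m = ((-540)·5 − 31·(-53))/574 = -151/82; b = (307·(-53) − 31·(-540))/574 = 67/82.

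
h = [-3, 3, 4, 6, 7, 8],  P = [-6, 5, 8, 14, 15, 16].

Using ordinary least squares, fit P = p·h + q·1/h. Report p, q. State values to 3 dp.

p = 2.170, q = -2.515

AᵀA·[p, q]ᵀ = AᵀP reads: 183·p + 6·q = 382;  6·p + (1093/3136)·q = 85/7.
Eliminating q: (1093/3136)·(row 1) − 6·(row 2) gives (87123/3136)·p = (1093/3136)·382 − 6·(85/7) = 94523/1568, so p = 189046/87123.
Then q = ((85/7) − 6·(189046/87123))/(1093/3136) = -73024/29041.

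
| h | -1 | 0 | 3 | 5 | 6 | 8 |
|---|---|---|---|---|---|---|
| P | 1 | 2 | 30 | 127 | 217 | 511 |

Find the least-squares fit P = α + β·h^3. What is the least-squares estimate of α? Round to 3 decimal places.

The normal system XᵀX·[α, β]ᵀ = XᵀP is [[6, 879]; [879, 325155]]·[α, β]ᵀ = [888, 325188]ᵀ.
det = 6·325155 − 879² = 1178289.
α = (888·325155 − 879·325188)/1178289 = 321932/130921; β = (6·325188 − 879·888)/1178289 = 130064/130921.

α = 2.459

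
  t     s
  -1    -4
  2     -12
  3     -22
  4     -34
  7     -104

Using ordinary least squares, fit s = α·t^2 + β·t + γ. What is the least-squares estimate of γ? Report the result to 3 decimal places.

The normal system XᵀX·[α, β, γ]ᵀ = Xᵀs is [[2755, 441, 79]; [441, 79, 15]; [79, 15, 5]]·[α, β, γ]ᵀ = [-5890, -950, -176]ᵀ.
Row-reducing yields α = -1443/707, β = -1991/12019, γ = -29506/12019.

γ = -2.455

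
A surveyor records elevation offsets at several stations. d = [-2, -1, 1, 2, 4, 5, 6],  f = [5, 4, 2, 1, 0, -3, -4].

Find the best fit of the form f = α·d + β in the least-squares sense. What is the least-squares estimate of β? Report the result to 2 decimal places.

Forming XᵀX = [[87, 15]; [15, 7]] and Xᵀf = [-49, 5]ᵀ gives XᵀX·[α, β]ᵀ = Xᵀf.
det = 87·7 − 15² = 384.
α = ((-49)·7 − 15·5)/384 = -209/192; β = (87·5 − 15·(-49))/384 = 195/64.

β = 3.05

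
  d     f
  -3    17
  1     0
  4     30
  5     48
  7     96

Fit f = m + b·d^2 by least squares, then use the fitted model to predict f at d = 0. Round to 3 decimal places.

f̂ = -1.639

Entries of MᵀM: Σ1 = 5, Σd^2 = 100, Σd^2·d^2 = 3364.
For Mᵀf: Σf = 191, Σd^2·f = 6537.
So MᵀM·[m, b]ᵀ = Mᵀf: [[5, 100]; [100, 3364]]·[m, b]ᵀ = [191, 6537]ᵀ.
det = 5·3364 − 100² = 6820.
m = (191·3364 − 100·6537)/6820 = -254/155; b = (5·6537 − 100·191)/6820 = 247/124.
At d = 0: f̂ = (-254/155)·(1) + (247/124)·(0) = -254/155.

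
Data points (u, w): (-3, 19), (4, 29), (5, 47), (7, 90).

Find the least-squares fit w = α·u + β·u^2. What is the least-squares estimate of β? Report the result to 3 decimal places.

β = 1.914

The normal equations are: 99·α + 505·β = 924;  505·α + 3363·β = 6220.
Eliminating β: 3363·(row 1) − 505·(row 2) gives 77912·α = 3363·924 − 505·6220 = -33688, so α = -4211/9739.
Then β = (6220 − 505·(-4211/9739))/3363 = 18645/9739.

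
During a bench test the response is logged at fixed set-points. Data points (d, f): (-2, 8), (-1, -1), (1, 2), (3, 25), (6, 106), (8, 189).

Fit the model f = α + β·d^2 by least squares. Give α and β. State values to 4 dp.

α = -2.6880, β = 3.0011

Sums needed: Σ1 = 6, Σd^2 = 115, Σd^2·d^2 = 5491.
Right-hand side: Σf = 329, Σd^2·f = 16170.
Normal equations: [[6, 115]; [115, 5491]]·[α, β]ᵀ = [329, 16170]ᵀ.
Eliminating β: 5491·(row 1) − 115·(row 2) gives 19721·α = 5491·329 − 115·16170 = -53011, so α = -53011/19721.
Then β = (16170 − 115·(-53011/19721))/5491 = 59185/19721.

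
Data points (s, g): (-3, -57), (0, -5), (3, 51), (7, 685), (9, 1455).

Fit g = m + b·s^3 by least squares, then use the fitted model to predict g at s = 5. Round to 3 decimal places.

ĝ = 246.854

Normal-equation sums: Σ1 = 5, Σs^3 = 1072, Σs^3·s^3 = 650548.
Right-hand side: Σg = 2129, Σs^3·g = 1298566.
det = 5·650548 − 1072² = 2103556.
m = (2129·650548 − 1072·1298566)/2103556 = -251645/75127; b = (5·1298566 − 1072·2129)/2103556 = 300753/150254.
At s = 5: ĝ = (-251645/75127)·(1) + (300753/150254)·(125) = 37090835/150254.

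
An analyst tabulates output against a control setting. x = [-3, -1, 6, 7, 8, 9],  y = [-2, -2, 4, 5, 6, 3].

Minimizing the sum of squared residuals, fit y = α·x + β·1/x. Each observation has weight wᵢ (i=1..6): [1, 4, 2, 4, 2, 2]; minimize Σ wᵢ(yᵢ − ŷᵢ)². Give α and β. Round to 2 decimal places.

From the data, Σwᵢ·x·x = 571, Σwᵢ·x·1/x = 15, Σwᵢ·1/x·1/x = 546673/127008.
For AᵀWy: Σwᵢ·x·y = 352, Σwᵢ·1/x·y = 631/42.
AᵀWA·[α, β]ᵀ = AᵀWy becomes [[571, 15]; [15, 546673/127008]]·[α, β]ᵀ = [352, 631/42]ᵀ.
Eliminating β: (546673/127008)·(row 1) − 15·(row 2) gives (283573483/127008)·α = (546673/127008)·352 − 15·(631/42) = 10237921/7938, so α = 163806736/283573483.
Then β = ((631/42) − 15·(163806736/283573483))/(546673/127008) = 418947984/283573483.

α = 0.58, β = 1.48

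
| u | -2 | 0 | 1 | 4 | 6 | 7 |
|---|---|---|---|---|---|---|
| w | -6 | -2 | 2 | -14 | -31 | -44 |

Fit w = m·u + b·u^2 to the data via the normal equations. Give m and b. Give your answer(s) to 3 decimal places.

Entries of MᵀM: Σu·u = 106, Σu·u^2 = 616, Σu^2·u^2 = 3970.
Right-hand side: Σu·w = -536, Σu^2·w = -3518.
MᵀM·[m, b]ᵀ = Mᵀw becomes [[106, 616]; [616, 3970]]·[m, b]ᵀ = [-536, -3518]ᵀ.
Eliminating b: 3970·(row 1) − 616·(row 2) gives 41364·m = 3970·(-536) − 616·(-3518) = 39168, so m = 1088/1149.
Then b = ((-3518) − 616·(1088/1149))/3970 = -1187/1149.

m = 0.947, b = -1.033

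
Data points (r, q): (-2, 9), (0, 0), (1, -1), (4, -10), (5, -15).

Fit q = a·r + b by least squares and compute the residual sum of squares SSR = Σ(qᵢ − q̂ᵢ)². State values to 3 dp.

SSR = 5.639

Normal-equation sums: Σr·r = 46, Σr = 8, Σ1 = 5.
And Σr·q = -134, Σq = -17.
AᵀA·[a, b]ᵀ = Aᵀq becomes [[46, 8]; [8, 5]]·[a, b]ᵀ = [-134, -17]ᵀ.
Eliminating b: 5·(row 1) − 8·(row 2) gives 166·a = 5·(-134) − 8·(-17) = -534, so a = -267/83.
Then b = ((-17) − 8·(-267/83))/5 = 145/83.
Residuals: 68/83, -145/83, 39/83, 93/83, -55/83; SSR = 468/83.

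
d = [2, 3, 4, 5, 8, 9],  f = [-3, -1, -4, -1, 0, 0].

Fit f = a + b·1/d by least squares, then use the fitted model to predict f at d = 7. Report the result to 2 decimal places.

f̂ = -0.72

Forming MᵀM = [[6, 547/360]; [547/360, 63709/129600]] and Mᵀf = [-9, -91/30]ᵀ gives MᵀM·[a, b]ᵀ = Mᵀf.
Determinant 6·(63709/129600) − (547/360)² = 16609/25920.
a = ((-9)·(63709/129600) − (547/360)·(-91/30))/(16609/25920) = 23943/83045; b = (6·(-91/30) − (547/360)·(-9))/(16609/25920) = -117288/16609.
At d = 7: f̂ = (23943/83045)·(1) + (-117288/16609)·(1/7) = -418839/581315.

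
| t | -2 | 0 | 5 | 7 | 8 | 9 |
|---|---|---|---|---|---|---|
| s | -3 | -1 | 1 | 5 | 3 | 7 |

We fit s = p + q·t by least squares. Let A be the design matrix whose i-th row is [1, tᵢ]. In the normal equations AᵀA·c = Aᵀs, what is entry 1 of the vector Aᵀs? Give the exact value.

12

Entry 1 ↔ basis 1, so (Aᵀs)_{1} = Σᵢ sᵢ = (1)·(-3) + (1)·(-1) + (1)·(1) + (1)·(5) + (1)·(3) + (1)·(7) = 12.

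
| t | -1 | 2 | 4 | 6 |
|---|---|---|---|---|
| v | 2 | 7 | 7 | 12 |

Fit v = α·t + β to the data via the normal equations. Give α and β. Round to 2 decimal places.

The normal equations are: 57·α + 11·β = 112;  11·α + 4·β = 28.
Δ = 57·4 − 11² = 107.
α = (112·4 − 11·28)/107 = 140/107; β = (57·28 − 11·112)/107 = 364/107.

α = 1.31, β = 3.40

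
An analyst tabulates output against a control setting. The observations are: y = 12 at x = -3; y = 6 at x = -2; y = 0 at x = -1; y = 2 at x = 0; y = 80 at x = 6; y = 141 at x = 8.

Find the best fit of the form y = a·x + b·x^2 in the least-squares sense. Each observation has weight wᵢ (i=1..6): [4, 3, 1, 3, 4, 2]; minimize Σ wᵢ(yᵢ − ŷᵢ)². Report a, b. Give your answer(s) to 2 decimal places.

Compute the Gram sums: Σwᵢ·x·x = 321, Σwᵢ·x·x^2 = 1755, Σwᵢ·x^2·x^2 = 13749.
For MᵀWy: Σwᵢ·x·y = 3996, Σwᵢ·x^2·y = 30072.
Normal equations: [[321, 1755]; [1755, 13749]]·[a, b]ᵀ = [3996, 30072]ᵀ.
Eliminating b: 13749·(row 1) − 1755·(row 2) gives 1333404·a = 13749·3996 − 1755·30072 = 2164644, so a = 60129/37039.
Then b = (30072 − 1755·(60129/37039))/13749 = 73337/37039.

a = 1.62, b = 1.98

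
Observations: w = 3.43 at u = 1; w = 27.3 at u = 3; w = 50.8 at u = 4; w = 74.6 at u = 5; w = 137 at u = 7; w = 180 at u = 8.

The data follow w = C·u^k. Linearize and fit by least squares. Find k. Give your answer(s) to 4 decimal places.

Let Y = ln w. Fitting Y = k·ln u + ln C by least squares:
Sums: Σln u = 8.1197, Σ(ln u)² = 13.8297, Σln w = 22.8924, Σln u·ln w = 36.3906.
Normal system: [[13.8297, 8.1197]; [8.1197, 6]]·[k, ln C]ᵀ = [36.3906, 22.8924]ᵀ.
Δ = 13.8297·6 − (8.1197)² = 17.0487; k = (36.3906·6 − 8.1197·22.8924)/17.0487 = 1.90420, ln C = (13.8297·22.8924 − 8.1197·36.3906)/17.0487 = 1.23848.

k = 1.9042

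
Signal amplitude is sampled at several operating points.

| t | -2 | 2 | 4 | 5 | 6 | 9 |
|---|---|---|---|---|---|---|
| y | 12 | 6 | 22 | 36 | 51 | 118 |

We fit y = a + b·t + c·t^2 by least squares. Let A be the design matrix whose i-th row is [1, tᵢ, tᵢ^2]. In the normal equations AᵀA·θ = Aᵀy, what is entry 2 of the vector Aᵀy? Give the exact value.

1624

Entry 2 ↔ basis t, so (Aᵀy)_{2} = Σᵢ (t)·yᵢ = (-2)·(12) + (2)·(6) + (4)·(22) + (5)·(36) + (6)·(51) + (9)·(118) = 1624.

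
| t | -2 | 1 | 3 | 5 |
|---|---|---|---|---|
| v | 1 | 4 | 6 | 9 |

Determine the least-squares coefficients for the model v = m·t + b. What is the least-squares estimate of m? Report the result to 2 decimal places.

m = 1.12

Normal-equation sums: Σt·t = 39, Σt = 7, Σ1 = 4.
And Σt·v = 65, Σv = 20.
MᵀM·[m, b]ᵀ = Mᵀv becomes [[39, 7]; [7, 4]]·[m, b]ᵀ = [65, 20]ᵀ.
Determinant 39·4 − 7² = 107.
m = (65·4 − 7·20)/107 = 120/107; b = (39·20 − 7·65)/107 = 325/107.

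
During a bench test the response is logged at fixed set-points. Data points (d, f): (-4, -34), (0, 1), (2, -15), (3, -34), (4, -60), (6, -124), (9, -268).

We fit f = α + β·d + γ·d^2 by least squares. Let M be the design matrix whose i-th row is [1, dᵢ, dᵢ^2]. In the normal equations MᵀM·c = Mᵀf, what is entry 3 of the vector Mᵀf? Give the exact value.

-28042

Entry 3 ↔ basis d^2, so (Mᵀf)_{3} = Σᵢ (d^2)·fᵢ = (16)·(-34) + (0)·(1) + (4)·(-15) + (9)·(-34) + (16)·(-60) + (36)·(-124) + (81)·(-268) = -28042.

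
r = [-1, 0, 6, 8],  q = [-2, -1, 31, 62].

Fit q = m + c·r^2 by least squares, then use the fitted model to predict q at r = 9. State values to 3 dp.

Normal-equation sums: Σ1 = 4, Σr^2 = 101, Σr^2·r^2 = 5393.
And Σq = 90, Σr^2·q = 5082.
So AᵀA·[m, c]ᵀ = Aᵀq: [[4, 101]; [101, 5393]]·[m, c]ᵀ = [90, 5082]ᵀ.
det = 4·5393 − 101² = 11371.
m = (90·5393 − 101·5082)/11371 = -27912/11371; c = (4·5082 − 101·90)/11371 = 11238/11371.
At r = 9: q̂ = (-27912/11371)·(1) + (11238/11371)·(81) = 882366/11371.

q̂ = 77.598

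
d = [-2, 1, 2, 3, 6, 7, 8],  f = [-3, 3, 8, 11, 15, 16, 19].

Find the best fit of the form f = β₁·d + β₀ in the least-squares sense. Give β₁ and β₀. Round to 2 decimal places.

Forming MᵀM = [[167, 25]; [25, 7]] and Mᵀf = [412, 69]ᵀ gives MᵀM·[β₁, β₀]ᵀ = Mᵀf.
Δ = 167·7 − 25² = 544.
β₁ = (412·7 − 25·69)/544 = 1159/544; β₀ = (167·69 − 25·412)/544 = 1223/544.

β₁ = 2.13, β₀ = 2.25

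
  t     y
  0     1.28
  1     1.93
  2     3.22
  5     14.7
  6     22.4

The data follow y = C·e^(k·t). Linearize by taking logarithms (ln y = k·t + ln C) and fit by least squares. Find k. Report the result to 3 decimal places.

k = 0.487

Taking logs, ln y = k·t + ln C, so regress ln y on t.
AᵀA = [[66.0000, 14.0000]; [14.0000, 5]], rhs = [35.0899, 7.8707]ᵀ  (here Σt = 14.0000, Σ(t)² = 66.0000, Σln y = 7.8707, Σt·ln y = 35.0899).
Δ = 66.0000·5 − (14.0000)² = 134.0000; k = (35.0899·5 − 14.0000·7.8707)/134.0000 = 0.48702, ln C = (66.0000·7.8707 − 14.0000·35.0899)/134.0000 = 0.21049.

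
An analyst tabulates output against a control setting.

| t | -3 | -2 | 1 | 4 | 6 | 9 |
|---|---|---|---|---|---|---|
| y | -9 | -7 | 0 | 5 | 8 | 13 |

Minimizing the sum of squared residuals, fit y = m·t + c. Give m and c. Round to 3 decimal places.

m = 1.836, c = -2.922

The normal system XᵀX·[m, c]ᵀ = Xᵀy is [[147, 15]; [15, 6]]·[m, c]ᵀ = [226, 10]ᵀ.
det = 147·6 − 15² = 657.
m = (226·6 − 15·10)/657 = 134/73; c = (147·10 − 15·226)/657 = -640/219.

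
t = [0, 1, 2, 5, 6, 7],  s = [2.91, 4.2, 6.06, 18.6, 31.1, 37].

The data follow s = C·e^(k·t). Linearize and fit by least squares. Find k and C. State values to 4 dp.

Taking logs, ln s = k·t + ln C, so regress ln s on t.
AᵀA = [[115.0000, 21.0000]; [21.0000, 6]], rhs = [65.5540, 14.2762]ᵀ  (here Σt = 21.0000, Σ(t)² = 115.0000, Σln s = 14.2762, Σt·ln s = 65.5540).
Δ = 115.0000·6 − (21.0000)² = 249.0000; k = (65.5540·6 − 21.0000·14.2762)/249.0000 = 0.37559, ln C = (115.0000·14.2762 − 21.0000·65.5540)/249.0000 = 1.06479, so C = exp(1.06479) = 2.90024.

k = 0.3756, C = 2.9002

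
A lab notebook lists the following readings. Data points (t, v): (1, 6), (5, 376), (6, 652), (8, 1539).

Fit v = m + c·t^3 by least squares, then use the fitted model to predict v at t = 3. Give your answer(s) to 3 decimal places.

v̂ = 83.514

Sums needed: Σ1 = 4, Σt^3 = 854, Σt^3·t^3 = 324426.
Moment sums: Σv = 2573, Σt^3·v = 975806.
Normal equations: [[4, 854]; [854, 324426]]·[m, c]ᵀ = [2573, 975806]ᵀ.
Determinant 4·324426 − 854² = 568388.
m = (2573·324426 − 854·975806)/568388 = 704887/284194; c = (4·975806 − 854·2573)/568388 = 852941/284194.
At t = 3: v̂ = (704887/284194)·(1) + (852941/284194)·(27) = 11867147/142097.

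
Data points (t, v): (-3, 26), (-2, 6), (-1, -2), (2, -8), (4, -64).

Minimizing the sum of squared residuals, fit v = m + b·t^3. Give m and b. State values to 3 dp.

m = -1.337, b = -0.981

The normal system AᵀA·[m, b]ᵀ = Aᵀv is [[5, 36]; [36, 4954]]·[m, b]ᵀ = [-42, -4908]ᵀ.
det = 5·4954 − 36² = 23474.
m = ((-42)·4954 − 36·(-4908))/23474 = -15690/11737; b = (5·(-4908) − 36·(-42))/23474 = -11514/11737.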